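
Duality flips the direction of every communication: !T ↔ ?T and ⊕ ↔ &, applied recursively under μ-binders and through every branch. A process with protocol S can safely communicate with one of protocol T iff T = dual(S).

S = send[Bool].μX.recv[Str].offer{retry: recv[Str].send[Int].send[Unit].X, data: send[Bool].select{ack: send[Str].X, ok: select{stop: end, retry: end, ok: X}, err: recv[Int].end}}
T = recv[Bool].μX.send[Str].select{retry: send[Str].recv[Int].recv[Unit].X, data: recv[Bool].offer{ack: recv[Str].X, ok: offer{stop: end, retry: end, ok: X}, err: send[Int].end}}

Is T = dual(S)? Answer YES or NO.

YES

send[Bool] ‖ recv[Bool]  match
  μX ‖ μX  match (μ self-dual)
    recv[Str] ‖ send[Str]  match
      offer{retry,data} ‖ select{retry,data}  match same labels
        • retry:
          recv[Str] ‖ send[Str]  match
            send[Int] ‖ recv[Int]  match
              send[Unit] ‖ recv[Unit]  match
                X ‖ X  match
        • data:
          send[Bool] ‖ recv[Bool]  match
            select{ack,ok,err} ‖ offer{ack,ok,err}  match same labels
              • ack:
                send[Str] ‖ recv[Str]  match
                  X ‖ X  match
              • ok:
                select{stop,retry,ok} ‖ offer{stop,retry,ok}  match same labels
                  • stop:
                    end ‖ end  match
                  • retry:
                    end ‖ end  match
                  • ok:
                    X ‖ X  match
              • err:
                recv[Int] ‖ send[Int]  match
                  end ‖ end  match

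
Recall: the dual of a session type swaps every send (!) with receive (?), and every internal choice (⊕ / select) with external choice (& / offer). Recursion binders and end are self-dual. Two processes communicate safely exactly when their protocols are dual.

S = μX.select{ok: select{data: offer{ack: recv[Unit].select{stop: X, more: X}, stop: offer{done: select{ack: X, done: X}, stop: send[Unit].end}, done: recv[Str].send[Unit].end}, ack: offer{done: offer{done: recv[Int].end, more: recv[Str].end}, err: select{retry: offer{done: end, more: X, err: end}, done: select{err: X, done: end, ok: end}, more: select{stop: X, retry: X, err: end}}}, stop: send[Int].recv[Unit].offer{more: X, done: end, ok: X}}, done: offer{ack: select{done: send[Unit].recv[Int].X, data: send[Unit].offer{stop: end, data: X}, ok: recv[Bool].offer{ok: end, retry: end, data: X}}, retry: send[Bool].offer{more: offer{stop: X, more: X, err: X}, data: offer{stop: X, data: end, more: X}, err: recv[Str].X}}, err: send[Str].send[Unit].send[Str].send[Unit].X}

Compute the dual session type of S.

μX.offer{ok: offer{data: select{ack: send[Unit].offer{stop: X, more: X}, stop: select{done: offer{ack: X, done: X}, stop: recv[Unit].end}, done: send[Str].recv[Unit].end}, ack: select{done: select{done: send[Int].end, more: send[Str].end}, err: offer{retry: select{done: end, more: X, err: end}, done: offer{err: X, done: end, ok: end}, more: offer{stop: X, retry: X, err: end}}}, stop: recv[Int].send[Unit].select{more: X, done: end, ok: X}}, done: select{ack: offer{done: recv[Unit].send[Int].X, data: recv[Unit].select{stop: end, data: X}, ok: send[Bool].select{ok: end, retry: end, data: X}}, retry: recv[Bool].select{more: select{stop: X, more: X, err: X}, data: select{stop: X, data: end, more: X}, err: send[Str].X}}, err: recv[Str].recv[Unit].recv[Str].recv[Unit].X}

μX = μX  (μ self-dual)
  select{ok,done,err} = offer{ok,done,err}  (select→offer)
    • ok:
      select{data,ack,stop} = offer{data,ack,stop}  (select→offer)
        • data:
          offer{ack,stop,done} = select{ack,stop,done}  (offer→select)
            • ack:
              recv[Unit] = send[Unit]
                select{stop,more} = offer{stop,more}  (select→offer)
                  • stop:
                    dual(X) = X
                  • more:
                    dual(X) = X
            • stop:
              offer{done,stop} = select{done,stop}  (offer→select)
                • done:
                  select{ack,done} = offer{ack,done}  (select→offer)
                    • ack:
                      dual(X) = X
                    • done:
                      dual(X) = X
                • stop:
                  send[Unit] = recv[Unit]
                    dual(end) = end
            • done:
              recv[Str] = send[Str]
                send[Unit] = recv[Unit]
                  dual(end) = end
        • ack:
          offer{done,err} = select{done,err}  (offer→select)
            • done:
              offer{done,more} = select{done,more}  (offer→select)
                • done:
                  recv[Int] = send[Int]
                    dual(end) = end
                • more:
                  recv[Str] = send[Str]
                    dual(end) = end
            • err:
              select{retry,done,more} = offer{retry,done,more}  (select→offer)
                • retry:
                  offer{done,more,err} = select{done,more,err}  (offer→select)
                    • done:
                      dual(end) = end
                    • more:
                      dual(X) = X
                    • err:
                      dual(end) = end
                • done:
                  select{err,done,ok} = offer{err,done,ok}  (select→offer)
                    • err:
                      dual(X) = X
                    • done:
                      dual(end) = end
                    • ok:
                      dual(end) = end
                • more:
                  select{stop,retry,err} = offer{stop,retry,err}  (select→offer)
                    • stop:
                      dual(X) = X
                    • retry:
                      dual(X) = X
                    • err:
                      dual(end) = end
        • stop:
          send[Int] = recv[Int]
            recv[Unit] = send[Unit]
              offer{more,done,ok} = select{more,done,ok}  (offer→select)
                • more:
                  dual(X) = X
                • done:
                  dual(end) = end
                • ok:
                  dual(X) = X
    • done:
      offer{ack,retry} = select{ack,retry}  (offer→select)
        • ack:
          select{done,data,ok} = offer{done,data,ok}  (select→offer)
            • done:
              send[Unit] = recv[Unit]
                recv[Int] = send[Int]
                  dual(X) = X
            • data:
              send[Unit] = recv[Unit]
                offer{stop,data} = select{stop,data}  (offer→select)
                  • stop:
                    dual(end) = end
                  • data:
                    dual(X) = X
            • ok:
              recv[Bool] = send[Bool]
                offer{ok,retry,data} = select{ok,retry,data}  (offer→select)
                  • ok:
                    dual(end) = end
                  • retry:
                    dual(end) = end
                  • data:
                    dual(X) = X
        • retry:
          send[Bool] = recv[Bool]
            offer{more,data,err} = select{more,data,err}  (offer→select)
              • more:
                offer{stop,more,err} = select{stop,more,err}  (offer→select)
                  • stop:
                    dual(X) = X
                  • more:
                    dual(X) = X
                  • err:
                    dual(X) = X
              • data:
                offer{stop,data,more} = select{stop,data,more}  (offer→select)
                  • stop:
                    dual(X) = X
                  • data:
                    dual(end) = end
                  • more:
                    dual(X) = X
              • err:
                recv[Str] = send[Str]
                  dual(X) = X
    • err:
      send[Str] = recv[Str]
        send[Unit] = recv[Unit]
          send[Str] = recv[Str]
            send[Unit] = recv[Unit]
              dual(X) = X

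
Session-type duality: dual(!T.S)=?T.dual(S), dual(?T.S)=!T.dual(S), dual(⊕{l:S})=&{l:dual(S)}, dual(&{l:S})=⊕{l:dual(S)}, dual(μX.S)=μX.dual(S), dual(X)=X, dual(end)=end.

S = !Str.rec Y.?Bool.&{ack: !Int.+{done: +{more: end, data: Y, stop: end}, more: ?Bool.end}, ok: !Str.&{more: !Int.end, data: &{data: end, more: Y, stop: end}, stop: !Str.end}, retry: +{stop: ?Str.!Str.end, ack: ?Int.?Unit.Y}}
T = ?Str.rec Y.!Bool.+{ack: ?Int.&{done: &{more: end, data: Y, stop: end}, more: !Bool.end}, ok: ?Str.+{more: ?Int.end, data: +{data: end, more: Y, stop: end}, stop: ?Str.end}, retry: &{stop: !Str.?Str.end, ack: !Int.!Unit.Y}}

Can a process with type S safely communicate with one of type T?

YES

!Str vs ?Str  ✓
  rec Y vs rec Y  ✓ (rec unchanged)
    ?Bool vs !Bool  ✓
      &{ack,ok,retry} vs +{ack,ok,retry}  ✓ same labels
        • ack:
          !Int vs ?Int  ✓
            +{done,more} vs &{done,more}  ✓ same labels
              • done:
                +{more,data,stop} vs &{more,data,stop}  ✓ same labels
                  • more:
                    end vs end  ✓
                  • data:
                    Y vs Y  ✓
                  • stop:
                    end vs end  ✓
              • more:
                ?Bool vs !Bool  ✓
                  end vs end  ✓
        • ok:
          !Str vs ?Str  ✓
            &{more,data,stop} vs +{more,data,stop}  ✓ same labels
              • more:
                !Int vs ?Int  ✓
                  end vs end  ✓
              • data:
                &{data,more,stop} vs +{data,more,stop}  ✓ same labels
                  • data:
                    end vs end  ✓
                  • more:
                    Y vs Y  ✓
                  • stop:
                    end vs end  ✓
              • stop:
                !Str vs ?Str  ✓
                  end vs end  ✓
        • retry:
          +{stop,ack} vs &{stop,ack}  ✓ same labels
            • stop:
              ?Str vs !Str  ✓
                !Str vs ?Str  ✓
                  end vs end  ✓
            • ack:
              ?Int vs !Int  ✓
                ?Unit vs !Unit  ✓
                  Y vs Y  ✓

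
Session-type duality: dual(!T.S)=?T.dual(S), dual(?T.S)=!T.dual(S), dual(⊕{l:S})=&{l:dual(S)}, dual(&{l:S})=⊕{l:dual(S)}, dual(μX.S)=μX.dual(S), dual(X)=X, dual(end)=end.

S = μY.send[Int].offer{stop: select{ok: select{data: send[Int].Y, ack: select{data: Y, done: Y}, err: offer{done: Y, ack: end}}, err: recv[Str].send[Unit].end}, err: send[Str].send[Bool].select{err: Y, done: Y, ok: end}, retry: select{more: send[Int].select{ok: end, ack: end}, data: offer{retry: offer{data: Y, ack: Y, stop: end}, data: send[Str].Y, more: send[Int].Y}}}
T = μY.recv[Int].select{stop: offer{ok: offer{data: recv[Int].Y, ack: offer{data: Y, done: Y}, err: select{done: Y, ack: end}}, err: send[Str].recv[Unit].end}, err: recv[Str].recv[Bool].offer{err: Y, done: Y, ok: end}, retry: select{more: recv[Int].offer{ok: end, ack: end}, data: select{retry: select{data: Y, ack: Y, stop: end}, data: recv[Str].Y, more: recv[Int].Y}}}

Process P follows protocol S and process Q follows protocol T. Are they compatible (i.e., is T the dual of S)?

μY | μY  match (rec unchanged)
  send[Int] | recv[Int]  match
    offer{stop,err,retry} | select{stop,err,retry}  match same labels
      case stop:
        select{ok,err} | offer{ok,err}  match same labels
          case ok:
            select{data,ack,err} | offer{data,ack,err}  match same labels
              case data:
                send[Int] | recv[Int]  match
                  Y | Y  match
              case ack:
                select{data,done} | offer{data,done}  match same labels
                  case data:
                    Y | Y  match
                  case done:
                    Y | Y  match
              case err:
                offer{done,ack} | select{done,ack}  match same labels
                  case done:
                    Y | Y  match
                  case ack:
                    end | end  match
          case err:
            recv[Str] | send[Str]  match
              send[Unit] | recv[Unit]  match
                end | end  match
      case err:
        send[Str] | recv[Str]  match
          send[Bool] | recv[Bool]  match
            select{err,done,ok} | offer{err,done,ok}  match same labels
              case err:
                Y | Y  match
              case done:
                Y | Y  match
              case ok:
                end | end  match
      case retry:
        select{more,data} | select{more,data}  ✗ choice polarity not flipped — not dual

NO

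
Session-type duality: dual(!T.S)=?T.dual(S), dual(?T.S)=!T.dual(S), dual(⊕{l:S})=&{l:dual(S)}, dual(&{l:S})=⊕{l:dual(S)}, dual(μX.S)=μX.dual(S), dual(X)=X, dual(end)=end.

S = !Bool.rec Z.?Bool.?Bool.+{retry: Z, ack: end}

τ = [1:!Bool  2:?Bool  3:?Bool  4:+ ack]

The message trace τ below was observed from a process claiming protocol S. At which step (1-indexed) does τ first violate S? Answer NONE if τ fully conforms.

[1] !Bool  ok  now at rec Z.…
[2] ?Bool  ok  now at ?Bool.+{retry: rec Z.…, ack: end}
[3] ?Bool  ok  now at +{retry: rec Z.…, ack: end}
[4] + ack  ok  now at end
τ conforms to S (length 4)

NONE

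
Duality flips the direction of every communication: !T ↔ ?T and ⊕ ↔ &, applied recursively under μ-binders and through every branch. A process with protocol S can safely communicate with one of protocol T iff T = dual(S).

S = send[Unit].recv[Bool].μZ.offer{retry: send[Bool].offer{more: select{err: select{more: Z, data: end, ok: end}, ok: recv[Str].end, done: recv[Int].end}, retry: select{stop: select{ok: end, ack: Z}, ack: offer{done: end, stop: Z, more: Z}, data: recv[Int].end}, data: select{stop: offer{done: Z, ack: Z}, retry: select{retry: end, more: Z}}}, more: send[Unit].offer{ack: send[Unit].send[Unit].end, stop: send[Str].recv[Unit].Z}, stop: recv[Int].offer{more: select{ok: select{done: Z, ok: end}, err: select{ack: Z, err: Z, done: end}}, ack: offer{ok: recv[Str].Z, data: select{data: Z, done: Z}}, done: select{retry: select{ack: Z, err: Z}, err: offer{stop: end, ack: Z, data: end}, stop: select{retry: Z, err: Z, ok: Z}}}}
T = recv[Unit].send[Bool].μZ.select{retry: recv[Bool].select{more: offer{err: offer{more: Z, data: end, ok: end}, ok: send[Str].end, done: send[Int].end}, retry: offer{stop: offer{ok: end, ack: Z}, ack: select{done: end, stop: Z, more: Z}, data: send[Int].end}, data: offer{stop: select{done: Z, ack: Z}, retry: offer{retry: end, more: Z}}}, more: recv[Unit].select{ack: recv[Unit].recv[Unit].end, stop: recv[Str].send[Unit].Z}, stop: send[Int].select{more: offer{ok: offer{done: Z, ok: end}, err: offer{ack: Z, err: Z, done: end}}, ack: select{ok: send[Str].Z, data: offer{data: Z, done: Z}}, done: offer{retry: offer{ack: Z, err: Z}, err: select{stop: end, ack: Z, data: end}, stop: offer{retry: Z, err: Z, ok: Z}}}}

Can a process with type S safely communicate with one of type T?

send[Unit] vs recv[Unit]  ✓
  recv[Bool] vs send[Bool]  ✓
    μZ vs μZ  ✓ (rec unchanged)
      offer{retry,more,stop} vs select{retry,more,stop}  ✓ labels match
        [retry]
          send[Bool] vs recv[Bool]  ✓
            offer{more,retry,data} vs select{more,retry,data}  ✓ labels match
              [more]
                select{err,ok,done} vs offer{err,ok,done}  ✓ labels match
                  [err]
                    select{more,data,ok} vs offer{more,data,ok}  ✓ labels match
                      [more]
                        Z vs Z  ✓
                      [data]
                        end vs end  ✓
                      [ok]
                        end vs end  ✓
                  [ok]
                    recv[Str] vs send[Str]  ✓
                      end vs end  ✓
                  [done]
                    recv[Int] vs send[Int]  ✓
                      end vs end  ✓
              [retry]
                select{stop,ack,data} vs offer{stop,ack,data}  ✓ labels match
                  [stop]
                    select{ok,ack} vs offer{ok,ack}  ✓ labels match
                      [ok]
                        end vs end  ✓
                      [ack]
                        Z vs Z  ✓
                  [ack]
                    offer{done,stop,more} vs select{done,stop,more}  ✓ labels match
                      [done]
                        end vs end  ✓
                      [stop]
                        Z vs Z  ✓
                      [more]
                        Z vs Z  ✓
                  [data]
                    recv[Int] vs send[Int]  ✓
                      end vs end  ✓
              [data]
                select{stop,retry} vs offer{stop,retry}  ✓ labels match
                  [stop]
                    offer{done,ack} vs select{done,ack}  ✓ labels match
                      [done]
                        Z vs Z  ✓
                      [ack]
                        Z vs Z  ✓
                  [retry]
                    select{retry,more} vs offer{retry,more}  ✓ labels match
                      [retry]
                        end vs end  ✓
                      [more]
                        Z vs Z  ✓
        [more]
          send[Unit] vs recv[Unit]  ✓
            offer{ack,stop} vs select{ack,stop}  ✓ labels match
              [ack]
                send[Unit] vs recv[Unit]  ✓
                  send[Unit] vs recv[Unit]  ✓
                    end vs end  ✓
              [stop]
                send[Str] vs recv[Str]  ✓
                  recv[Unit] vs send[Unit]  ✓
                    Z vs Z  ✓
        [stop]
          recv[Int] vs send[Int]  ✓
            offer{more,ack,done} vs select{more,ack,done}  ✓ labels match
              [more]
                select{ok,err} vs offer{ok,err}  ✓ labels match
                  [ok]
                    select{done,ok} vs offer{done,ok}  ✓ labels match
                      [done]
                        Z vs Z  ✓
                      [ok]
                        end vs end  ✓
                  [err]
                    select{ack,err,done} vs offer{ack,err,done}  ✓ labels match
                      [ack]
                        Z vs Z  ✓
                      [err]
                        Z vs Z  ✓
                      [done]
                        end vs end  ✓
              [ack]
                offer{ok,data} vs select{ok,data}  ✓ labels match
                  [ok]
                    recv[Str] vs send[Str]  ✓
                      Z vs Z  ✓
                  [data]
                    select{data,done} vs offer{data,done}  ✓ labels match
                      [data]
                        Z vs Z  ✓
                      [done]
                        Z vs Z  ✓
              [done]
                select{retry,err,stop} vs offer{retry,err,stop}  ✓ labels match
                  [retry]
                    select{ack,err} vs offer{ack,err}  ✓ labels match
                      [ack]
                        Z vs Z  ✓
                      [err]
                        Z vs Z  ✓
                  [err]
                    offer{stop,ack,data} vs select{stop,ack,data}  ✓ labels match
                      [stop]
                        end vs end  ✓
                      [ack]
                        Z vs Z  ✓
                      [data]
                        end vs end  ✓
                  [stop]
                    select{retry,err,ok} vs offer{retry,err,ok}  ✓ labels match
                      [retry]
                        Z vs Z  ✓
                      [err]
                        Z vs Z  ✓
                      [ok]
                        Z vs Z  ✓

YES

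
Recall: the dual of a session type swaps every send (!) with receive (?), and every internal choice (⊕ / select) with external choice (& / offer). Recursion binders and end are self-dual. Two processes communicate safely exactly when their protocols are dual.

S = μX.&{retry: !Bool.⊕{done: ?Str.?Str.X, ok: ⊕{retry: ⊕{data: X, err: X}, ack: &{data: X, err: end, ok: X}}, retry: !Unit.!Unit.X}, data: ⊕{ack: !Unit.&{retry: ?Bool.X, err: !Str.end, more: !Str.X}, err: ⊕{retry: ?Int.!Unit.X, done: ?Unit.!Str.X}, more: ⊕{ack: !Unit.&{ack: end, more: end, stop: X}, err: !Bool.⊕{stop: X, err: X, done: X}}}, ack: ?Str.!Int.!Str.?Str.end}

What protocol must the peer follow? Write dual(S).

μX = μX  (μ self-dual)
  &{retry,data,ack} = ⊕{retry,data,ack}  (external→internal)
    [retry]
      !Bool = ?Bool
        ⊕{done,ok,retry} = &{done,ok,retry}  (internal→external)
          [done]
            ?Str = !Str
              ?Str = !Str
                X self-dual
          [ok]
            ⊕{retry,ack} = &{retry,ack}  (internal→external)
              [retry]
                ⊕{data,err} = &{data,err}  (internal→external)
                  [data]
                    X self-dual
                  [err]
                    X self-dual
              [ack]
                &{data,err,ok} = ⊕{data,err,ok}  (external→internal)
                  [data]
                    X self-dual
                  [err]
                    end self-dual
                  [ok]
                    X self-dual
          [retry]
            !Unit = ?Unit
              !Unit = ?Unit
                X self-dual
    [data]
      ⊕{ack,err,more} = &{ack,err,more}  (internal→external)
        [ack]
          !Unit = ?Unit
            &{retry,err,more} = ⊕{retry,err,more}  (external→internal)
              [retry]
                ?Bool = !Bool
                  X self-dual
              [err]
                !Str = ?Str
                  end self-dual
              [more]
                !Str = ?Str
                  X self-dual
        [err]
          ⊕{retry,done} = &{retry,done}  (internal→external)
            [retry]
              ?Int = !Int
                !Unit = ?Unit
                  X self-dual
            [done]
              ?Unit = !Unit
                !Str = ?Str
                  X self-dual
        [more]
          ⊕{ack,err} = &{ack,err}  (internal→external)
            [ack]
              !Unit = ?Unit
                &{ack,more,stop} = ⊕{ack,more,stop}  (external→internal)
                  [ack]
                    end self-dual
                  [more]
                    end self-dual
                  [stop]
                    X self-dual
            [err]
              !Bool = ?Bool
                ⊕{stop,err,done} = &{stop,err,done}  (internal→external)
                  [stop]
                    X self-dual
                  [err]
                    X self-dual
                  [done]
                    X self-dual
    [ack]
      ?Str = !Str
        !Int = ?Int
          !Str = ?Str
            ?Str = !Str
              end self-dual

μX.⊕{retry: ?Bool.&{done: !Str.!Str.X, ok: &{retry: &{data: X, err: X}, ack: ⊕{data: X, err: end, ok: X}}, retry: ?Unit.?Unit.X}, data: &{ack: ?Unit.⊕{retry: !Bool.X, err: ?Str.end, more: ?Str.X}, err: &{retry: !Int.?Unit.X, done: !Unit.?Str.X}, more: &{ack: ?Unit.⊕{ack: end, more: end, stop: X}, err: ?Bool.&{stop: X, err: X, done: X}}}, ack: !Str.?Int.?Str.!Str.end}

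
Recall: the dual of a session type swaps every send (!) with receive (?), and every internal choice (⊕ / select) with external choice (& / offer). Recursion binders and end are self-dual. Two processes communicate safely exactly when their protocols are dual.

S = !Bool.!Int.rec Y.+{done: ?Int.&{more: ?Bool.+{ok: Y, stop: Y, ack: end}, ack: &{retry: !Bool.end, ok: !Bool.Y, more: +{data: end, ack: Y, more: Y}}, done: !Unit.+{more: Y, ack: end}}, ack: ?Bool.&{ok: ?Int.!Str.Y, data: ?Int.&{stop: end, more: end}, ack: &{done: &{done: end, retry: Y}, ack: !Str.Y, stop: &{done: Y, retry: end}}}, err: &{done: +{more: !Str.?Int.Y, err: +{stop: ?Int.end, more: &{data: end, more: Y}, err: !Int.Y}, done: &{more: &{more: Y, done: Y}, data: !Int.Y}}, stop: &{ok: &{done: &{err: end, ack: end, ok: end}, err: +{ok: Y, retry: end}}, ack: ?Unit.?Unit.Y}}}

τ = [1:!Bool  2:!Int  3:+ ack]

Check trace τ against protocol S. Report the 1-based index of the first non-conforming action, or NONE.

step 1: !Bool  ✓  residual = !Int.rec Y.…
step 2: !Int  ✓  residual = rec Y.…
step 3: + ack  ✓  residual = ?Bool.&{ok: ?Int.!Str.rec Y.…, data: ?Int.&{stop: end, more: end}, ack: &{done: &{done: end, retry: rec Y.…}, ack: !Str.rec Y.…, stop: &{done: rec Y.…, retry: end}}}
τ conforms to S (length 3)

NONE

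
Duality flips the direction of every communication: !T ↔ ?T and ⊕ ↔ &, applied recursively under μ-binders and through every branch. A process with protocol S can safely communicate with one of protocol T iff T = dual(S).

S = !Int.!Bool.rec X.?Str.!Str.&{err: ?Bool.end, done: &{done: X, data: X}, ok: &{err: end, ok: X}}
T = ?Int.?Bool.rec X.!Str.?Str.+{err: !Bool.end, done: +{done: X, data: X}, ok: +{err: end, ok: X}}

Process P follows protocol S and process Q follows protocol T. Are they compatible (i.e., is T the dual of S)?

!Int | ?Int  ✓
  !Bool | ?Bool  ✓
    rec X | rec X  ✓ (rec unchanged)
      ?Str | !Str  ✓
        !Str | ?Str  ✓
          &{err,done,ok} | +{err,done,ok}  ✓ label sets agree
            [err]
              ?Bool | !Bool  ✓
                end | end  ✓
            [done]
              &{done,data} | +{done,data}  ✓ label sets agree
                [done]
                  X | X  ✓
                [data]
                  X | X  ✓
            [ok]
              &{err,ok} | +{err,ok}  ✓ label sets agree
                [err]
                  end | end  ✓
                [ok]
                  X | X  ✓

YES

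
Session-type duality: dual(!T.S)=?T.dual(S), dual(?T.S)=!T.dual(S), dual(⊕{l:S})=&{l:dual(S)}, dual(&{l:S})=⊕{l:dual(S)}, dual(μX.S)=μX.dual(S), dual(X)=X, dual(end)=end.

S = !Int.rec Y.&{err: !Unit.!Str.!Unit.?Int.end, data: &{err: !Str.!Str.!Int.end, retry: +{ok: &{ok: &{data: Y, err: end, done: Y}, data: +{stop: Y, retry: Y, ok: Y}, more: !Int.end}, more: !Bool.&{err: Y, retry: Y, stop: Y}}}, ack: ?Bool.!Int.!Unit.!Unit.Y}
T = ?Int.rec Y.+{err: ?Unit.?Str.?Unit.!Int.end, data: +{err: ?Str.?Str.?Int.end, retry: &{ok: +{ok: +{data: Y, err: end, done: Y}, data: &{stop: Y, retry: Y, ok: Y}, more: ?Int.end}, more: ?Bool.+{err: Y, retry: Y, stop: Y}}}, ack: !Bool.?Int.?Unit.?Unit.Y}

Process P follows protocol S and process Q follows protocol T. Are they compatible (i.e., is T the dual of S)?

YES

!Int vs ?Int  ✓
  rec Y vs rec Y  ✓ (μ self-dual)
    &{err,data,ack} vs +{err,data,ack}  ✓ same labels
      • err:
        !Unit vs ?Unit  ✓
          !Str vs ?Str  ✓
            !Unit vs ?Unit  ✓
              ?Int vs !Int  ✓
                end vs end  ✓
      • data:
        &{err,retry} vs +{err,retry}  ✓ same labels
          • err:
            !Str vs ?Str  ✓
              !Str vs ?Str  ✓
                !Int vs ?Int  ✓
                  end vs end  ✓
          • retry:
            +{ok,more} vs &{ok,more}  ✓ same labels
              • ok:
                &{ok,data,more} vs +{ok,data,more}  ✓ same labels
                  • ok:
                    &{data,err,done} vs +{data,err,done}  ✓ same labels
                      • data:
                        Y vs Y  ✓
                      • err:
                        end vs end  ✓
                      • done:
                        Y vs Y  ✓
                  • data:
                    +{stop,retry,ok} vs &{stop,retry,ok}  ✓ same labels
                      • stop:
                        Y vs Y  ✓
                      • retry:
                        Y vs Y  ✓
                      • ok:
                        Y vs Y  ✓
                  • more:
                    !Int vs ?Int  ✓
                      end vs end  ✓
              • more:
                !Bool vs ?Bool  ✓
                  &{err,retry,stop} vs +{err,retry,stop}  ✓ same labels
                    • err:
                      Y vs Y  ✓
                    • retry:
                      Y vs Y  ✓
                    • stop:
                      Y vs Y  ✓
      • ack:
        ?Bool vs !Bool  ✓
          !Int vs ?Int  ✓
            !Unit vs ?Unit  ✓
              !Unit vs ?Unit  ✓
                Y vs Y  ✓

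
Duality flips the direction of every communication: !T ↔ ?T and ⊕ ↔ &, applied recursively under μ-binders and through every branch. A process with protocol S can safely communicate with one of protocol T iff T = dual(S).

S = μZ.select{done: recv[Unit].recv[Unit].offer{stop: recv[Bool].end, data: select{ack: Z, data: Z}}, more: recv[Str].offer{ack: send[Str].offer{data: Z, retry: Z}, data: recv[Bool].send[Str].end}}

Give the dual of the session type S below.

μZ → μZ  (binder kept)
  select{done,more} → offer{done,more}  (select→offer)
    case done:
      recv[Unit] → send[Unit]
        recv[Unit] → send[Unit]
          offer{stop,data} → select{stop,data}  (offer→select)
            case stop:
              recv[Bool] → send[Bool]
                end self-dual
            case data:
              select{ack,data} → offer{ack,data}  (select→offer)
                case ack:
                  Z self-dual
                case data:
                  Z self-dual
    case more:
      recv[Str] → send[Str]
        offer{ack,data} → select{ack,data}  (offer→select)
          case ack:
            send[Str] → recv[Str]
              offer{data,retry} → select{data,retry}  (offer→select)
                case data:
                  Z self-dual
                case retry:
                  Z self-dual
          case data:
            recv[Bool] → send[Bool]
              send[Str] → recv[Str]
                end self-dual

μZ.offer{done: send[Unit].send[Unit].select{stop: send[Bool].end, data: offer{ack: Z, data: Z}}, more: send[Str].select{ack: recv[Str].select{data: Z, retry: Z}, data: send[Bool].recv[Str].end}}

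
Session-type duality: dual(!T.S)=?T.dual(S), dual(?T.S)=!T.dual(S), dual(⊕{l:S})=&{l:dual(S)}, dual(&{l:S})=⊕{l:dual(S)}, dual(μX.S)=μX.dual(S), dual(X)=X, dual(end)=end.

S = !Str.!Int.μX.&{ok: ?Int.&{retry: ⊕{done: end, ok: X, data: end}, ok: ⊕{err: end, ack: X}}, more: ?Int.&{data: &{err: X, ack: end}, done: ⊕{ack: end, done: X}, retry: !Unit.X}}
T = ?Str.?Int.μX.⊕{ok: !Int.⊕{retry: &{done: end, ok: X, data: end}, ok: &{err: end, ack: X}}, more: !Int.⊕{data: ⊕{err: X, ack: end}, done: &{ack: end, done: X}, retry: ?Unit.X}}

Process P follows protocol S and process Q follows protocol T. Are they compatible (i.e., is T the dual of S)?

!Str vs ?Str  ✓
  !Int vs ?Int  ✓
    μX vs μX  ✓ (μ self-dual)
      &{ok,more} vs ⊕{ok,more}  ✓ label sets agree
        case ok:
          ?Int vs !Int  ✓
            &{retry,ok} vs ⊕{retry,ok}  ✓ label sets agree
              case retry:
                ⊕{done,ok,data} vs &{done,ok,data}  ✓ label sets agree
                  case done:
                    end vs end  ✓
                  case ok:
                    X vs X  ✓
                  case data:
                    end vs end  ✓
              case ok:
                ⊕{err,ack} vs &{err,ack}  ✓ label sets agree
                  case err:
                    end vs end  ✓
                  case ack:
                    X vs X  ✓
        case more:
          ?Int vs !Int  ✓
            &{data,done,retry} vs ⊕{data,done,retry}  ✓ label sets agree
              case data:
                &{err,ack} vs ⊕{err,ack}  ✓ label sets agree
                  case err:
                    X vs X  ✓
                  case ack:
                    end vs end  ✓
              case done:
                ⊕{ack,done} vs &{ack,done}  ✓ label sets agree
                  case ack:
                    end vs end  ✓
                  case done:
                    X vs X  ✓
              case retry:
                !Unit vs ?Unit  ✓
                  X vs X  ✓

YES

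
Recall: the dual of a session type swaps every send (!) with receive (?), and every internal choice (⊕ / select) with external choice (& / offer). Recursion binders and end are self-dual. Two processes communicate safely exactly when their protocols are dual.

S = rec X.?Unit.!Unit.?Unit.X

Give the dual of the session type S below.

rec X.!Unit.?Unit.!Unit.X

rec X = rec X  (rec unchanged)
  ?Unit = !Unit
    !Unit = ?Unit
      ?Unit = !Unit
        X ↦ X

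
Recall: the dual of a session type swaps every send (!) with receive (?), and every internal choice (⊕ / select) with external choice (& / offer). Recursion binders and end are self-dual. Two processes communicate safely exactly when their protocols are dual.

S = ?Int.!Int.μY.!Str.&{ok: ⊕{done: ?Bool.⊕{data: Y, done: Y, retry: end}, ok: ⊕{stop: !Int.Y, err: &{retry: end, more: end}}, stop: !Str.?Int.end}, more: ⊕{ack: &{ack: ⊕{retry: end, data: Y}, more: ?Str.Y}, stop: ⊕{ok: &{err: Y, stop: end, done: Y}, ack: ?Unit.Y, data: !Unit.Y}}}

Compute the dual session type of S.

?Int = !Int
  !Int = ?Int
    μY = μY  (μ self-dual)
      !Str = ?Str
        &{ok,more} = ⊕{ok,more}  (external→internal)
          • ok:
            ⊕{done,ok,stop} = &{done,ok,stop}  (internal→external)
              • done:
                ?Bool = !Bool
                  ⊕{data,done,retry} = &{data,done,retry}  (internal→external)
                    • data:
                      dual(Y) = Y
                    • done:
                      dual(Y) = Y
                    • retry:
                      dual(end) = end
              • ok:
                ⊕{stop,err} = &{stop,err}  (internal→external)
                  • stop:
                    !Int = ?Int
                      dual(Y) = Y
                  • err:
                    &{retry,more} = ⊕{retry,more}  (external→internal)
                      • retry:
                        dual(end) = end
                      • more:
                        dual(end) = end
              • stop:
                !Str = ?Str
                  ?Int = !Int
                    dual(end) = end
          • more:
            ⊕{ack,stop} = &{ack,stop}  (internal→external)
              • ack:
                &{ack,more} = ⊕{ack,more}  (external→internal)
                  • ack:
                    ⊕{retry,data} = &{retry,data}  (internal→external)
                      • retry:
                        dual(end) = end
                      • data:
                        dual(Y) = Y
                  • more:
                    ?Str = !Str
                      dual(Y) = Y
              • stop:
                ⊕{ok,ack,data} = &{ok,ack,data}  (internal→external)
                  • ok:
                    &{err,stop,done} = ⊕{err,stop,done}  (external→internal)
                      • err:
                        dual(Y) = Y
                      • stop:
                        dual(end) = end
                      • done:
                        dual(Y) = Y
                  • ack:
                    ?Unit = !Unit
                      dual(Y) = Y
                  • data:
                    !Unit = ?Unit
                      dual(Y) = Y

!Int.?Int.μY.?Str.⊕{ok: &{done: !Bool.&{data: Y, done: Y, retry: end}, ok: &{stop: ?Int.Y, err: ⊕{retry: end, more: end}}, stop: ?Str.!Int.end}, more: &{ack: ⊕{ack: &{retry: end, data: Y}, more: !Str.Y}, stop: &{ok: ⊕{err: Y, stop: end, done: Y}, ack: !Unit.Y, data: ?Unit.Y}}}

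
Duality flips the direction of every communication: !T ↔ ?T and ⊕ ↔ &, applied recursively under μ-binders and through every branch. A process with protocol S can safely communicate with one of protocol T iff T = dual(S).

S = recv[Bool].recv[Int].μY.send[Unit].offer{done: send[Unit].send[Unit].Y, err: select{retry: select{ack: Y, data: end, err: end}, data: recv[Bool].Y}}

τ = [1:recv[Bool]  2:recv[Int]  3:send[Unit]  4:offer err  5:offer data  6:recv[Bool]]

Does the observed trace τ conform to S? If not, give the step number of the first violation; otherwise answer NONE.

5

@1 recv[Bool]  ✓  state: recv[Int].μY.…
@2 recv[Int]  ✓  state: μY.…
@3 send[Unit]  ✓  state: offer{done: send[Unit].send[Unit].μY.…, err: select{retry: select{ack: μY.…, data: end, err: end}, data: recv[Bool].μY.…}}
@4 offer err  ✓  state: select{retry: select{ack: μY.…, data: end, err: end}, data: recv[Bool].μY.…}
@5 got offer data, protocol expects select retry or select data  ✗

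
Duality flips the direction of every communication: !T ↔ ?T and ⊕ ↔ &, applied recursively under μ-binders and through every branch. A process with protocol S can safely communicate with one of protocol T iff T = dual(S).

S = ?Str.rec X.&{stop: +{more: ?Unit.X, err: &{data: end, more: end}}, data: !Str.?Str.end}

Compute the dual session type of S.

!Str.rec X.+{stop: &{more: !Unit.X, err: +{data: end, more: end}}, data: ?Str.!Str.end}

?Str = !Str
  rec X = rec X  (μ self-dual)
    &{stop,data} = +{stop,data}  (offer→select)
      [stop]
        +{more,err} = &{more,err}  (select→offer)
          [more]
            ?Unit = !Unit
              X self-dual
          [err]
            &{data,more} = +{data,more}  (offer→select)
              [data]
                end self-dual
              [more]
                end self-dual
      [data]
        !Str = ?Str
          ?Str = !Str
            end self-dual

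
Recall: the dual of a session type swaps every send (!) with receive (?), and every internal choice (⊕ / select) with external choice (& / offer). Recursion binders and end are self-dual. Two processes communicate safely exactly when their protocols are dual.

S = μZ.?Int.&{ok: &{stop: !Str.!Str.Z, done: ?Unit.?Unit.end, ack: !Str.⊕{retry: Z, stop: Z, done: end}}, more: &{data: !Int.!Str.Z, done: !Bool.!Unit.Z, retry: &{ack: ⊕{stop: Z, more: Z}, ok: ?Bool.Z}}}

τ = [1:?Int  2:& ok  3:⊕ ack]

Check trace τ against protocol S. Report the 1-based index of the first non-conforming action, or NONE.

[1] ?Int  match  state: &{ok: &{stop: !Str.!Str.μZ.…, done: ?Unit.?Unit.end, ack: !Str.⊕{retry: μZ.…, stop: μZ.…, done: end}}, more: &{data: !Int.!Str.μZ.…, done: !Bool.!Unit.μZ.…, retry: &{ack: ⊕{stop: μZ.…, more: μZ.…}, ok: ?Bool.μZ.…}}}
[2] & ok  match  state: &{stop: !Str.!Str.μZ.…, done: ?Unit.?Unit.end, ack: !Str.⊕{retry: μZ.…, stop: μZ.…, done: end}}
[3] got ⊕ ack, protocol expects & stop or & done or & ack  ✗

3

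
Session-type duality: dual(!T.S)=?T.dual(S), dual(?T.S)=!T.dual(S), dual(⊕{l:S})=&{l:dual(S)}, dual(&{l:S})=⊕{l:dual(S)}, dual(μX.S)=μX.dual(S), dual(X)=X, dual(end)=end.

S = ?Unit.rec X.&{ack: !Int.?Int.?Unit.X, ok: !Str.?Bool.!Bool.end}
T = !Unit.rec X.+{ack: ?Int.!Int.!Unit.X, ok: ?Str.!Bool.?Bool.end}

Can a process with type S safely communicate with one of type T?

YES

?Unit vs !Unit  ✓
  rec X vs rec X  ✓ (μ self-dual)
    &{ack,ok} vs +{ack,ok}  ✓ same labels
      [ack]
        !Int vs ?Int  ✓
          ?Int vs !Int  ✓
            ?Unit vs !Unit  ✓
              X vs X  ✓
      [ok]
        !Str vs ?Str  ✓
          ?Bool vs !Bool  ✓
            !Bool vs ?Bool  ✓
              end vs end  ✓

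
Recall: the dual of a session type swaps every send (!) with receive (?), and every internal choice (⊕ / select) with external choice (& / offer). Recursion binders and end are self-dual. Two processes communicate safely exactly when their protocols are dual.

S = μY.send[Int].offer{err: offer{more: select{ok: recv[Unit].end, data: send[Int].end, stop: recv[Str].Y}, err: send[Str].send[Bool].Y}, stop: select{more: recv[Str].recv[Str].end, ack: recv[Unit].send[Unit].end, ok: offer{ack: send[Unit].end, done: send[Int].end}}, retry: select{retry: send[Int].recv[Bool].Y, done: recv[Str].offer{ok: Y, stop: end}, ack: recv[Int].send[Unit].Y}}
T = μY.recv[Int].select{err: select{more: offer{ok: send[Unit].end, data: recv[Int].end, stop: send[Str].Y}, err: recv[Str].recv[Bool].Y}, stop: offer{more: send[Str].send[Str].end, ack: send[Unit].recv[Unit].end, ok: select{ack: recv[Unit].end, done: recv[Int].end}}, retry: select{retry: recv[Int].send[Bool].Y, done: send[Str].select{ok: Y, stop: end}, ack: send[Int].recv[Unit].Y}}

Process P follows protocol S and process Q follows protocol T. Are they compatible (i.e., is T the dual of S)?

μY vs μY  ok (rec unchanged)
  send[Int] vs recv[Int]  ok
    offer{err,stop,retry} vs select{err,stop,retry}  ok label sets agree
      [err]
        offer{more,err} vs select{more,err}  ok label sets agree
          [more]
            select{ok,data,stop} vs offer{ok,data,stop}  ok label sets agree
              [ok]
                recv[Unit] vs send[Unit]  ok
                  end vs end  ok
              [data]
                send[Int] vs recv[Int]  ok
                  end vs end  ok
              [stop]
                recv[Str] vs send[Str]  ok
                  Y vs Y  ok
          [err]
            send[Str] vs recv[Str]  ok
              send[Bool] vs recv[Bool]  ok
                Y vs Y  ok
      [stop]
        select{more,ack,ok} vs offer{more,ack,ok}  ok label sets agree
          [more]
            recv[Str] vs send[Str]  ok
              recv[Str] vs send[Str]  ok
                end vs end  ok
          [ack]
            recv[Unit] vs send[Unit]  ok
              send[Unit] vs recv[Unit]  ok
                end vs end  ok
          [ok]
            offer{ack,done} vs select{ack,done}  ok label sets agree
              [ack]
                send[Unit] vs recv[Unit]  ok
                  end vs end  ok
              [done]
                send[Int] vs recv[Int]  ok
                  end vs end  ok
      [retry]
        select{retry,done,ack} vs select{retry,done,ack}  ✗ choice polarity not flipped — not dual

NO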